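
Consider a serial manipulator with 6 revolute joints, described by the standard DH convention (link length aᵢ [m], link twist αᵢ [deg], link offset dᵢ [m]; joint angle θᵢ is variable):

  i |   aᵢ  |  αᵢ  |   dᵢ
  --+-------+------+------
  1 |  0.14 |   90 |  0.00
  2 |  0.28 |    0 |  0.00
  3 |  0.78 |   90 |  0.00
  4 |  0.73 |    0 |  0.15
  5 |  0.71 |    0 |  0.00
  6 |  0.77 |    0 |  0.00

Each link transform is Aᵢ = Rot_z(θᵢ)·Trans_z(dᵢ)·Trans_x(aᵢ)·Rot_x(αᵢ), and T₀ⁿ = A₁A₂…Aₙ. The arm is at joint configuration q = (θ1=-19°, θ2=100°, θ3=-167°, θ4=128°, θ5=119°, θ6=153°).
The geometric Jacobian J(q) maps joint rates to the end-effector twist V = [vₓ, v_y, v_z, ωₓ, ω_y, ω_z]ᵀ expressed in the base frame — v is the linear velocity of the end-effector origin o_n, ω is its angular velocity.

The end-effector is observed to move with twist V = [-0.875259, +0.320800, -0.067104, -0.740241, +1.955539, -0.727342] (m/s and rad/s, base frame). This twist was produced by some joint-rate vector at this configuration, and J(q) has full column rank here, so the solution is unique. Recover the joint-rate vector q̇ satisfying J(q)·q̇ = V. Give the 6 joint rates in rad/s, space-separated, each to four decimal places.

o_n = [0.0578, -0.4605, -0.3748]
J₁: ẑ×o_n = [0.4605, 0.0578, -0.0000], ω = ẑ
J2: z=[-0.3256, -0.9455, 0.0000] o=[0.1324, -0.0456, 0.0000] → [0.3543, -0.1220, 0.0645, -0.3256, -0.9455, 0.0000]
J3: z=[-0.3256, -0.9455, 0.0000] o=[0.0864, -0.0297, 0.2757] → [0.6151, -0.2118, 0.1132, -0.3256, -0.9455, 0.0000]
J4: z=[-0.8704, 0.2997, -0.3907] o=[0.3746, -0.1290, -0.4422] → [-0.1093, 0.1825, 0.3835, -0.8704, 0.2997, -0.3907]
J5: z=[-0.8704, 0.2997, -0.3907] o=[-0.1093, -0.5708, -0.0872] → [-0.0431, -0.3156, -0.1460, -0.8704, 0.2997, -0.3907]
J6: z=[-0.8704, 0.2997, -0.3907] o=[0.0010, 0.0825, 0.1682] → [-0.3749, -0.4948, 0.4556, -0.8704, 0.2997, -0.3907]
q̇ = J⁺·V = [-0.1600, -0.7740, -0.8340, 0.9200, 0.8610, -0.3290]

-0.1600 -0.7740 -0.8340 0.9200 0.8610 -0.3290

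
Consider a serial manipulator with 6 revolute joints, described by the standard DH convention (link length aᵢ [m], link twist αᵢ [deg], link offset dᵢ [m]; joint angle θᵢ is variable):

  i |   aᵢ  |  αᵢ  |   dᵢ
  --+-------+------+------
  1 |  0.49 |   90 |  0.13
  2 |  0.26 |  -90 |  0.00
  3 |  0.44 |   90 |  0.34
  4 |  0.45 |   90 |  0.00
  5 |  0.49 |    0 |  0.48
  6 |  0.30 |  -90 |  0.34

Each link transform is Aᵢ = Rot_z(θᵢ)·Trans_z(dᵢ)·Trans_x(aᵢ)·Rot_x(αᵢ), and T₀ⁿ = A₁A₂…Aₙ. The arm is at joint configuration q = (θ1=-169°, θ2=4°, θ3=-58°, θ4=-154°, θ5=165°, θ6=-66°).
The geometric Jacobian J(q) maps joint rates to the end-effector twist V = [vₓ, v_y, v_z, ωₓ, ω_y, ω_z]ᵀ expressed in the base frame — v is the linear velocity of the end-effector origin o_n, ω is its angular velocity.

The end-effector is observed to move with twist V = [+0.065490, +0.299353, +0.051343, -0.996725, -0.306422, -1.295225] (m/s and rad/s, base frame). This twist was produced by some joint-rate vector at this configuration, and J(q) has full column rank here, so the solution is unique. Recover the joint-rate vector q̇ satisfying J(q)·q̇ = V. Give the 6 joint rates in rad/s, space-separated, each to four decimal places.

o_n = [-0.4489, 0.2653, 1.2335]
J₁: ẑ×o_n = [-0.2653, -0.4489, 0.0000], ω = ẑ
J2: z=[-0.1908, 0.9816, 0.0000] o=[-0.4810, -0.0935, 0.1300] → [1.0832, 0.2106, -0.0999, -0.1908, 0.9816, 0.0000]
J3: z=[0.0685, 0.0133, 0.9976] o=[-0.7356, -0.1430, 0.1481] → [-0.3928, 0.2116, 0.0241, 0.0685, 0.0133, 0.9976]
J4: z=[0.7293, 0.6816, -0.0592] o=[-1.0118, 0.1834, 0.5036] → [0.5024, -0.5657, -0.3240, 0.7293, 0.6816, -0.0592]
J5: z=[0.3600, -0.3087, 0.8804] o=[-0.7500, -0.1151, 0.2918] → [-0.6256, -0.0739, 0.2299, 0.3600, -0.3087, 0.8804]
J6: z=[0.3600, -0.3087, 0.8804] o=[-0.7601, 0.1371, 0.9296] → [-0.2066, 0.1646, 0.1422, 0.3600, -0.3087, 0.8804]
q̇ = J⁺·V = [-0.0050, -0.1160, -0.3240, -0.7980, -0.5380, -0.6140]

-0.0050 -0.1160 -0.3240 -0.7980 -0.5380 -0.6140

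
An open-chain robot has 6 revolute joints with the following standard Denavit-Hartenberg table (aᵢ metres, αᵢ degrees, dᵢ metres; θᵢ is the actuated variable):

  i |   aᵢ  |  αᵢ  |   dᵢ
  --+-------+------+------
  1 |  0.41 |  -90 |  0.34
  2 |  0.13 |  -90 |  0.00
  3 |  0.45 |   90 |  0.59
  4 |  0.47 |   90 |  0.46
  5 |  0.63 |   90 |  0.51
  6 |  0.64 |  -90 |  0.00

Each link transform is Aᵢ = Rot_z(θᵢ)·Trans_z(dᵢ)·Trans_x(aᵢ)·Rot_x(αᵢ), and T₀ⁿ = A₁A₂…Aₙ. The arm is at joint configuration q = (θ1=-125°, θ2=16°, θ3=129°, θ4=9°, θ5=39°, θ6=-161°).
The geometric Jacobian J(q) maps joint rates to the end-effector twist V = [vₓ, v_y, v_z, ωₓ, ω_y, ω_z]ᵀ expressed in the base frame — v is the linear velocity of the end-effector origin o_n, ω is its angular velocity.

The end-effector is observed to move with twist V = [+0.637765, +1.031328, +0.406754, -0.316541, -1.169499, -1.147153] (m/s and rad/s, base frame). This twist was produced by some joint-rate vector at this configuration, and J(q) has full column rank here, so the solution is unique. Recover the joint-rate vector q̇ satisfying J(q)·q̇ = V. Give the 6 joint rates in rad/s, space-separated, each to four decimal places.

o_n = [-0.9815, 0.4486, 0.0180]
J₁: ẑ×o_n = [-0.4486, -0.9815, 0.0000], ω = ẑ
J2: z=[0.8192, -0.5736, 0.0000] o=[-0.2352, -0.3359, 0.3400] → [0.1847, 0.2638, 0.2145, 0.8192, -0.5736, 0.0000]
J3: z=[0.1581, 0.2258, -0.9613] o=[-0.3068, -0.4382, 0.3042] → [0.7878, 0.6938, 0.2925, 0.1581, 0.2258, -0.9613]
J4: z=[-0.9440, -0.2510, -0.2142] o=[-0.3439, 0.1186, -0.1849] → [0.0198, 0.3282, -0.4715, -0.9440, -0.2510, -0.2142]
J5: z=[-0.2015, -0.0758, 0.9766] o=[-0.9010, 0.4567, -0.2736] → [-0.0142, -0.0200, -0.0045, -0.2015, -0.0758, 0.9766]
J6: z=[0.5692, 0.8024, 0.1797] o=[-1.5059, 0.7910, 0.1498] → [-0.0442, 0.1692, -0.6156, 0.5692, 0.8024, 0.1797]
q̇ = J⁺·V = [-0.5970, 0.8030, 0.2220, 0.6280, -0.0680, -0.7560]

-0.5970 0.8030 0.2220 0.6280 -0.0680 -0.7560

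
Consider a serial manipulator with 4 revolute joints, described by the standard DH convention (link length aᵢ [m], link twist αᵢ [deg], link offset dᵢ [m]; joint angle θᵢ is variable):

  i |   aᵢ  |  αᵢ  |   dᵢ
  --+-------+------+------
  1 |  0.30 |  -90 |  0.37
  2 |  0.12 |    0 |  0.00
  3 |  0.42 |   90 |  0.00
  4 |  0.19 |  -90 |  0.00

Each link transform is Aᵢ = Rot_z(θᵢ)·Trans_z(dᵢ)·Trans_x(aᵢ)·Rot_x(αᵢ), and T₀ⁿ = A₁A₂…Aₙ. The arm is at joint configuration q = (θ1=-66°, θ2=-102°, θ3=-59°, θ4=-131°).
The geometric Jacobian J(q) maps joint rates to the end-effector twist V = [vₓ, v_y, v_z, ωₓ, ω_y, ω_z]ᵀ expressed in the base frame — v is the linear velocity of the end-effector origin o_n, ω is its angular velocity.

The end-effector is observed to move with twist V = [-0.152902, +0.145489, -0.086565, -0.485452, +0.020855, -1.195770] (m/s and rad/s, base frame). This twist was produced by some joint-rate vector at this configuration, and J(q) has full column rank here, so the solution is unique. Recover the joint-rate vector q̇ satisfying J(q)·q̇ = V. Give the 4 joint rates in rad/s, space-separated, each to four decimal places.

o_n = [-0.1327, -0.0545, 0.5835]
J₁: ẑ×o_n = [0.0545, -0.1327, 0.0000], ω = ẑ
J2: z=[0.9135, 0.4067, 0.0000] o=[0.1220, -0.2741, 0.3700] → [0.0869, -0.1951, 0.3042, 0.9135, 0.4067, 0.0000]
J3: z=[0.9135, 0.4067, 0.0000] o=[0.1119, -0.2513, 0.4874] → [0.0391, -0.0878, 0.2793, 0.9135, 0.4067, 0.0000]
J4: z=[-0.1324, 0.2974, -0.9455] o=[-0.0496, 0.1115, 0.6241] → [-0.1690, 0.0732, 0.0467, -0.1324, 0.2974, -0.9455]
q̇ = J⁺·V = [-0.5670, 0.1550, -0.5900, 0.6650]

-0.5670 0.1550 -0.5900 0.6650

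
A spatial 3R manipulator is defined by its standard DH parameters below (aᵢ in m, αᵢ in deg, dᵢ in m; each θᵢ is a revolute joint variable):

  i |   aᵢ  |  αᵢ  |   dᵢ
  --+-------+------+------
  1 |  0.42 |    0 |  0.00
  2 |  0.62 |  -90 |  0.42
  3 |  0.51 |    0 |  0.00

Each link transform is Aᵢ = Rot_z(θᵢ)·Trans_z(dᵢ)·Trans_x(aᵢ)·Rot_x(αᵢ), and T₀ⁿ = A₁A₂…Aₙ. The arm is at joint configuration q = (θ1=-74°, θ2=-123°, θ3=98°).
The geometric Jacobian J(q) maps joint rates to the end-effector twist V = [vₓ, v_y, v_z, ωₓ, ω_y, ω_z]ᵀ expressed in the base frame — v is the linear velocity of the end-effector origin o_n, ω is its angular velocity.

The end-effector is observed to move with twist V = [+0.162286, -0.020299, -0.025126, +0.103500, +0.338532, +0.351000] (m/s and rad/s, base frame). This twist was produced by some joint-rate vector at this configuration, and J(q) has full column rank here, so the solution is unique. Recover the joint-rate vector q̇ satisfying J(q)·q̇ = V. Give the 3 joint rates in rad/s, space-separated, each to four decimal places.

o_n = [-0.4093, -0.2432, -0.0850]
J₁: ẑ×o_n = [0.2432, -0.4093, 0.0000], ω = ẑ
J2: z=[0.0000, 0.0000, 1.0000] o=[0.1158, -0.4037, 0.0000] → [-0.1605, -0.5250, 0.0000, 0.0000, 0.0000, 1.0000]
J3: z=[-0.2924, -0.9563, 0.0000] o=[-0.4771, -0.2225, 0.4200] → [0.4830, -0.1477, 0.0710, -0.2924, -0.9563, 0.0000]
q̇ = J⁺·V = [0.9650, -0.6140, -0.3540]

0.9650 -0.6140 -0.3540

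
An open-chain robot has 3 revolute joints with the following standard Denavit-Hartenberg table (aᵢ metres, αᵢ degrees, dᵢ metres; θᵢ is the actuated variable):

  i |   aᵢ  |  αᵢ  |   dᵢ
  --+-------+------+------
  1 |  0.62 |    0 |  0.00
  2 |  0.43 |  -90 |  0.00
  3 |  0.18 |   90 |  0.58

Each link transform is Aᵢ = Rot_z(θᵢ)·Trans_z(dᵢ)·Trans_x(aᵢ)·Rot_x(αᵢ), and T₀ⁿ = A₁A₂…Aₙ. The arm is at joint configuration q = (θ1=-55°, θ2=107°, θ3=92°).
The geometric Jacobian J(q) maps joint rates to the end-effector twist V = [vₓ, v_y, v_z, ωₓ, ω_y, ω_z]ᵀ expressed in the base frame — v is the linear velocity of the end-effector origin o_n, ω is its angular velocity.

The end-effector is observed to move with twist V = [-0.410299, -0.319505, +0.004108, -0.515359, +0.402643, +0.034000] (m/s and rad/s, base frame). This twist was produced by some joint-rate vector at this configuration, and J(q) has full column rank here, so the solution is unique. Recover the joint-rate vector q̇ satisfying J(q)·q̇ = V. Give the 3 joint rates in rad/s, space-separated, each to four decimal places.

o_n = [0.1594, 0.1831, -0.1799]
J₁: ẑ×o_n = [-0.1831, 0.1594, 0.0000], ω = ẑ
J2: z=[0.0000, 0.0000, 1.0000] o=[0.3556, -0.5079, 0.0000] → [-0.6910, -0.1962, 0.0000, 0.0000, 0.0000, 1.0000]
J3: z=[-0.7880, 0.6157, 0.0000] o=[0.6204, -0.1690, 0.0000] → [-0.1108, -0.1418, 0.0063, -0.7880, 0.6157, 0.0000]
q̇ = J⁺·V = [-0.6190, 0.6530, 0.6540]

-0.6190 0.6530 0.6540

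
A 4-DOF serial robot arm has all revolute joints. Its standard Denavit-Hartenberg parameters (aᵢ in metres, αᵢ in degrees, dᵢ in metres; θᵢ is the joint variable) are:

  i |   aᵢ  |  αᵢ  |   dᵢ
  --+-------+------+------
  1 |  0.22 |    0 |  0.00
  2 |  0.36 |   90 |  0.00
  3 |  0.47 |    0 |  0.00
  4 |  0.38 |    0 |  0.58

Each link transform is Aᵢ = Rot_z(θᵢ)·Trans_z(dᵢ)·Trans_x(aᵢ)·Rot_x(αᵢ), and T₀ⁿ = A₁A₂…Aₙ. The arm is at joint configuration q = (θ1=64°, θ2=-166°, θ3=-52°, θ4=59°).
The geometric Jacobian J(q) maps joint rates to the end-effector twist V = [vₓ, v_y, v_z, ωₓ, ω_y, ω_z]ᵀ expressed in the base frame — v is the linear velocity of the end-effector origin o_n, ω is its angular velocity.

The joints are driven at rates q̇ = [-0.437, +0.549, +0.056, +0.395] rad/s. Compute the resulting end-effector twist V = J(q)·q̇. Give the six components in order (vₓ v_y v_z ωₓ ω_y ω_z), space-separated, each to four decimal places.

o_n = [-0.6843, -0.6858, -0.3241]
J₁: ẑ×o_n = [0.6858, -0.6843, 0.0000], ω = ẑ
J2: z=[0.0000, 0.0000, 1.0000] o=[0.0964, 0.1977, 0.0000] → [0.8835, -0.7808, 0.0000, 0.0000, 0.0000, 1.0000]
J3: z=[-0.9781, 0.2079, 0.0000] o=[0.0216, -0.1544, 0.0000] → [-0.0674, -0.3170, 0.6665, -0.9781, 0.2079, 0.0000]
J4: z=[-0.9781, 0.2079, 0.0000] o=[-0.0386, -0.4374, -0.3704] → [0.0096, 0.0453, 0.3772, -0.9781, 0.2079, 0.0000]
V = J·q̇ = [0.1854, -0.1294, 0.1863, -0.4411, 0.0938, 0.1120]

0.1854 -0.1294 0.1863 -0.4411 0.0938 0.1120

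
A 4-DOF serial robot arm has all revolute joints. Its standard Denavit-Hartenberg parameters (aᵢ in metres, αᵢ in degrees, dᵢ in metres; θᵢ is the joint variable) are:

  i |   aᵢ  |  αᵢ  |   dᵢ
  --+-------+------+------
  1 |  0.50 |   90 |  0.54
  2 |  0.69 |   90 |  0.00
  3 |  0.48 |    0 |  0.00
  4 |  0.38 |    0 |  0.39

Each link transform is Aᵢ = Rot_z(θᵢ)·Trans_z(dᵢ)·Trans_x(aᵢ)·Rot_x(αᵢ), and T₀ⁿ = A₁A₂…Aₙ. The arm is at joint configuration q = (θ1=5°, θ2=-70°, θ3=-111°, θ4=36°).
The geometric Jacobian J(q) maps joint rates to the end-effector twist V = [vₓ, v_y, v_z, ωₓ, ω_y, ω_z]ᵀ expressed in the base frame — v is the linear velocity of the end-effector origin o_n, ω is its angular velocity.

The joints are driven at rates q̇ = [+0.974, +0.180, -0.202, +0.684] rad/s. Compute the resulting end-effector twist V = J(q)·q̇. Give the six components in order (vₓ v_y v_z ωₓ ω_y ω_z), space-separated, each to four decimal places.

-0.6558 0.1968 -0.1092 -0.4355 -0.2188 0.8091

o_n = [0.2720, 0.8421, -0.1726]
J₁: ẑ×o_n = [-0.8421, 0.2720, 0.0000], ω = ẑ
J2: z=[0.0872, -0.9962, 0.0000] o=[0.4981, 0.0436, 0.5400] → [0.7098, 0.0621, -0.1557, 0.0872, -0.9962, 0.0000]
J3: z=[-0.9361, -0.0819, -0.3420] o=[0.7332, 0.0641, -0.1084] → [0.2713, 0.0977, -0.7660, -0.9361, -0.0819, -0.3420]
J4: z=[-0.9361, -0.0819, -0.3420] o=[0.6355, 0.5054, 0.0533] → [0.1336, -0.0870, -0.3449, -0.9361, -0.0819, -0.3420]
V = J·q̇ = [-0.6558, 0.1968, -0.1092, -0.4355, -0.2188, 0.8091]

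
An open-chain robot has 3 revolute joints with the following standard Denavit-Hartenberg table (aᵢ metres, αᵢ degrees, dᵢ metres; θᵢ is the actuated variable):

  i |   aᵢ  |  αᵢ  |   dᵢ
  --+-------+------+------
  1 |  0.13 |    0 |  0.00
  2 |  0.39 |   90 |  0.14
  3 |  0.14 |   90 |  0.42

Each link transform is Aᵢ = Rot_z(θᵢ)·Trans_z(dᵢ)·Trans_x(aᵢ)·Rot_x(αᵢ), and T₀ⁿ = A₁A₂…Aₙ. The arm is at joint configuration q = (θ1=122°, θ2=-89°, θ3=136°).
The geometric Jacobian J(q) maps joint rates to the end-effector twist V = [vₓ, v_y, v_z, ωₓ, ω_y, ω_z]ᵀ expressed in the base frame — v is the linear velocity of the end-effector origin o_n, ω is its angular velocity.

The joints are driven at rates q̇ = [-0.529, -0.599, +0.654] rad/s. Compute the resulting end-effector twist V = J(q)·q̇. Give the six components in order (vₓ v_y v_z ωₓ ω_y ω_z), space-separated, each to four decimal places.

-0.2146 -0.5299 -0.0659 0.3562 -0.5485 -1.1280

o_n = [0.4025, -0.0844, 0.2373]
J₁: ẑ×o_n = [0.0844, 0.4025, -0.0000], ω = ẑ
J2: z=[0.0000, 0.0000, 1.0000] o=[-0.0689, 0.1102, 0.0000] → [0.1947, 0.4714, -0.0000, 0.0000, 0.0000, 1.0000]
J3: z=[0.5446, -0.8387, 0.0000] o=[0.2582, 0.3227, 0.1400] → [-0.0816, -0.0530, -0.1007, 0.5446, -0.8387, 0.0000]
V = J·q̇ = [-0.2146, -0.5299, -0.0659, 0.3562, -0.5485, -1.1280]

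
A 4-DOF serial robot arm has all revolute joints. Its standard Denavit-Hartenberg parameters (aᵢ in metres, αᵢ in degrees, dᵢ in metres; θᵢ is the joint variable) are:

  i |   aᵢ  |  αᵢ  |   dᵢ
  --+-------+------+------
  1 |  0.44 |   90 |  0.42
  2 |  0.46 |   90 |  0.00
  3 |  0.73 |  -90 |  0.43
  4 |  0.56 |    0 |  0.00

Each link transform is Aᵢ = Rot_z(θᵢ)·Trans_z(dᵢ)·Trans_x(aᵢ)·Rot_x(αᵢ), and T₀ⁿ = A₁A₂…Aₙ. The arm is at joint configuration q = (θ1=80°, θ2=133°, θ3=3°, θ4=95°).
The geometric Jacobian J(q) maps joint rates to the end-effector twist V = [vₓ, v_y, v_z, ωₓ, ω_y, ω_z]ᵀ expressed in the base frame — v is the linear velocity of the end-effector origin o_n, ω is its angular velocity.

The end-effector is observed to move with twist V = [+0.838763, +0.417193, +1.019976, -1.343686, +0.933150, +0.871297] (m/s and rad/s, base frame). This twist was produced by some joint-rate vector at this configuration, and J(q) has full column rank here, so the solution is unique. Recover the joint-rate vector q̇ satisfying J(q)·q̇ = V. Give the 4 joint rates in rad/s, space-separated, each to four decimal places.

o_n = [-0.0398, -0.4308, 1.1667]
J₁: ẑ×o_n = [0.4308, -0.0398, 0.0000], ω = ẑ
J2: z=[0.9848, -0.1736, 0.0000] o=[0.0764, 0.4333, 0.4200] → [-0.1297, -0.7354, -0.8712, 0.9848, -0.1736, 0.0000]
J3: z=[0.1270, 0.7202, 0.6820] o=[0.0219, 0.1244, 0.7564] → [0.6741, -0.0942, -0.0261, 0.1270, 0.7202, 0.6820]
J4: z=[0.9897, -0.1383, -0.0383] o=[0.0278, -0.0622, 1.5828] → [0.0434, 0.4144, -0.3742, 0.9897, -0.1383, -0.0383]
q̇ = J⁺·V = [0.1960, -0.9840, 0.9620, -0.5020]

0.1960 -0.9840 0.9620 -0.5020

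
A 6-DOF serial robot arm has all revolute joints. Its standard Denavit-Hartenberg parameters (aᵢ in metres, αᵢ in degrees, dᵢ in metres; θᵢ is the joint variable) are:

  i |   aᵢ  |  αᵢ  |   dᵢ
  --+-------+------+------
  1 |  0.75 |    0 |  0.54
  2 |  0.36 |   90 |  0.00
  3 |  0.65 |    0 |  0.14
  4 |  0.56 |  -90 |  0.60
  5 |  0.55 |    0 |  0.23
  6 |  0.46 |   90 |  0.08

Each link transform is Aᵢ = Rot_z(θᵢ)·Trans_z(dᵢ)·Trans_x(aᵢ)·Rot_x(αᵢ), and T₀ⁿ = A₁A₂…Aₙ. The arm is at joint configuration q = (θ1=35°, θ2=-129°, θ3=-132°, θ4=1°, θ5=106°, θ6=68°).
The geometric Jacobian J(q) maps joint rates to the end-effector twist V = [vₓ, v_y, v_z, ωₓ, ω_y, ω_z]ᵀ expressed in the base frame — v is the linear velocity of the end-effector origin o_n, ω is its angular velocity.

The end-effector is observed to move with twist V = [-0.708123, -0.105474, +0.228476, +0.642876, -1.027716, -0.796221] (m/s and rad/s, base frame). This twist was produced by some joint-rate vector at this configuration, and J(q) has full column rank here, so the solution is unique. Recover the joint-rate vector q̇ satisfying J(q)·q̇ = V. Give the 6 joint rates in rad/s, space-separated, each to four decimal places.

-0.0110 0.0670 -0.1230 -0.5900 0.7960 0.5030

o_n = [0.4382, 0.2508, -0.1094]
J₁: ẑ×o_n = [-0.2508, 0.4382, 0.0000], ω = ẑ
J2: z=[0.0000, 0.0000, 1.0000] o=[0.6144, 0.4302, 0.5400] → [0.1794, -0.1762, 0.0000, 0.0000, 0.0000, 1.0000]
J3: z=[-0.9976, 0.0698, 0.0000] o=[0.5893, 0.0711, 0.5400] → [-0.0453, -0.6478, -0.1688, -0.9976, 0.0698, 0.0000]
J4: z=[-0.9976, 0.0698, 0.0000] o=[0.4799, 0.5147, 0.0570] → [-0.0116, -0.1659, 0.2662, -0.9976, 0.0698, 0.0000]
J5: z=[-0.0526, -0.7529, -0.6561] o=[-0.0930, 0.9231, -0.3657] → [-0.6340, -0.3350, 0.4353, -0.0526, -0.7529, -0.6561]
J6: z=[-0.0526, -0.7529, -0.6561] o=[0.4154, 0.6138, -0.4022] → [-0.4586, 0.0004, 0.0363, -0.0526, -0.7529, -0.6561]
q̇ = J⁺·V = [-0.0110, 0.0670, -0.1230, -0.5900, 0.7960, 0.5030]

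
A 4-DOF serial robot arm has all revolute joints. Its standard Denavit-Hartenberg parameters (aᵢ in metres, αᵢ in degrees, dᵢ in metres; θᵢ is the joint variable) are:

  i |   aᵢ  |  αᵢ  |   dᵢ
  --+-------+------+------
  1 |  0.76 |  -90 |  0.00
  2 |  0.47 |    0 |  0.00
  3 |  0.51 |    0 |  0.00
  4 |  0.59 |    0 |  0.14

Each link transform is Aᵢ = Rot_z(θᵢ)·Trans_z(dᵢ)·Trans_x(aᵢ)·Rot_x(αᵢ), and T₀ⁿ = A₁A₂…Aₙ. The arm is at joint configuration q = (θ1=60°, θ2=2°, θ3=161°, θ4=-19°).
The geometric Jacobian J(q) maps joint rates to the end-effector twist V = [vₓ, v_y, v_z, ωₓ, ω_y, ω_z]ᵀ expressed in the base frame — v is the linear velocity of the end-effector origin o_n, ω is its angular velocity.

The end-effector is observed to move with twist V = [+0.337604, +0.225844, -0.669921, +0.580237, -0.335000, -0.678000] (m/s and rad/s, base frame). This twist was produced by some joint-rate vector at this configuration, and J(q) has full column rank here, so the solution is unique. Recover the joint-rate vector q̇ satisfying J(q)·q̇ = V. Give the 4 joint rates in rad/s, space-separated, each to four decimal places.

o_n = [0.0111, 0.2992, -0.5123]
J₁: ẑ×o_n = [-0.2992, 0.0111, 0.0000], ω = ẑ
J2: z=[-0.8660, 0.5000, 0.0000] o=[0.3800, 0.6582, 0.0000] → [-0.2562, -0.4437, 0.4953, -0.8660, 0.5000, 0.0000]
J3: z=[-0.8660, 0.5000, 0.0000] o=[0.6149, 1.0650, -0.0164] → [-0.2480, -0.4295, 0.9650, -0.8660, 0.5000, 0.0000]
J4: z=[-0.8660, 0.5000, 0.0000] o=[0.3710, 0.6426, -0.1655] → [-0.1734, -0.3003, 0.4773, -0.8660, 0.5000, 0.0000]
q̇ = J⁺·V = [-0.6780, 0.4370, -0.7340, -0.3730]

-0.6780 0.4370 -0.7340 -0.3730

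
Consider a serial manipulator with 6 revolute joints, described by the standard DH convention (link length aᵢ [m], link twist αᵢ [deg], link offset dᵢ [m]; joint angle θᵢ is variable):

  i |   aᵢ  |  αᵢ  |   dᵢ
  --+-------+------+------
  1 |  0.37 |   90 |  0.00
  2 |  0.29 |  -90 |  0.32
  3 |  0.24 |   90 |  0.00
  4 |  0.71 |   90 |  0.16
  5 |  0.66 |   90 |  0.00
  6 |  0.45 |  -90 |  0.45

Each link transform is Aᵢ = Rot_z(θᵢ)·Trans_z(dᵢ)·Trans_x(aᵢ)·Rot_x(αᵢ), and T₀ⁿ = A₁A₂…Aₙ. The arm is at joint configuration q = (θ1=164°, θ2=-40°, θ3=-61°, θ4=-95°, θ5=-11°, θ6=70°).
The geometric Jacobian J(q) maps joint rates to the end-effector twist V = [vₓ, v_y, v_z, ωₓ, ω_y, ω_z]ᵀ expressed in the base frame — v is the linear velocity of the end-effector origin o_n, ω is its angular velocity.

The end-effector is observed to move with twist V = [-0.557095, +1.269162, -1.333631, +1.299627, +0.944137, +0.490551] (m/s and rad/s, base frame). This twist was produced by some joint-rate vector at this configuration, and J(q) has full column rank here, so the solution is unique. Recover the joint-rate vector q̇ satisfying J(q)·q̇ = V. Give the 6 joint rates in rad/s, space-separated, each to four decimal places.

-0.6520 0.8380 0.3300 0.8920 0.3400 -0.6320

o_n = [0.0677, -0.1847, -1.3947]
J₁: ẑ×o_n = [0.1847, 0.0677, -0.0000], ω = ẑ
J2: z=[0.2756, 0.9613, 0.0000] o=[-0.3557, 0.1020, 0.0000] → [-1.3407, 0.3844, -0.4860, 0.2756, 0.9613, 0.0000]
J3: z=[-0.6179, 0.1772, 0.7660] o=[-0.4810, 0.4708, -0.1864] → [0.2881, -0.3263, 0.3078, -0.6179, 0.1772, 0.7660]
J4: z=[0.7777, 0.2814, 0.5622] o=[-0.5088, 0.6972, -0.2612] → [0.1769, 1.2056, -0.8480, 0.7777, 0.2814, 0.5622]
J5: z=[0.0616, -0.9241, 0.3772] o=[0.0598, 0.5585, -0.6938] → [0.9281, 0.0462, -0.0385, 0.0616, -0.9241, 0.3772]
J6: z=[-0.8828, -0.2268, -0.4114] o=[0.3672, 0.3555, -1.2414] → [-0.1875, -0.0121, 0.4089, -0.8828, -0.2268, -0.4114]
q̇ = J⁺·V = [-0.6520, 0.8380, 0.3300, 0.8920, 0.3400, -0.6320]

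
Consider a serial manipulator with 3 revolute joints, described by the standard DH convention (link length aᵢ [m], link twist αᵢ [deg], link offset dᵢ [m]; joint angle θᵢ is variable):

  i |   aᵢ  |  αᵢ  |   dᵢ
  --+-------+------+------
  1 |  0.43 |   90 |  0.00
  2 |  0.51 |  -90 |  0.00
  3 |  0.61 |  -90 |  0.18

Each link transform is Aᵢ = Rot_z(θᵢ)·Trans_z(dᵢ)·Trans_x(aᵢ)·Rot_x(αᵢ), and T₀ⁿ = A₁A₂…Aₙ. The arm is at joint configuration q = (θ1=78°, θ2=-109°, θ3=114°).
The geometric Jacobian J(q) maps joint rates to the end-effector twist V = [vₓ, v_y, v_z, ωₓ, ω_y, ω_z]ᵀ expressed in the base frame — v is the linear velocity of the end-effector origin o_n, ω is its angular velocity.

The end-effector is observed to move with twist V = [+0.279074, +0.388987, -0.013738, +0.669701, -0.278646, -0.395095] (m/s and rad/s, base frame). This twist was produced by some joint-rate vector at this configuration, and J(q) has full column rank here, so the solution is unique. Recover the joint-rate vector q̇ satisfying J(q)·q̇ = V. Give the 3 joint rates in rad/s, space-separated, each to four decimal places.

o_n = [-0.4380, 0.6195, -0.3062]
J₁: ẑ×o_n = [-0.6195, -0.4380, 0.0000], ω = ẑ
J2: z=[0.9781, -0.2079, 0.0000] o=[0.0894, 0.4206, 0.0000] → [0.0637, 0.2995, 0.0849, 0.9781, -0.2079, 0.0000]
J3: z=[0.1966, 0.9249, -0.3256] o=[0.0549, 0.2582, -0.4822] → [0.2804, 0.1259, 0.5269, 0.1966, 0.9249, -0.3256]
q̇ = J⁺·V = [-0.4410, 0.7130, -0.1410]

-0.4410 0.7130 -0.1410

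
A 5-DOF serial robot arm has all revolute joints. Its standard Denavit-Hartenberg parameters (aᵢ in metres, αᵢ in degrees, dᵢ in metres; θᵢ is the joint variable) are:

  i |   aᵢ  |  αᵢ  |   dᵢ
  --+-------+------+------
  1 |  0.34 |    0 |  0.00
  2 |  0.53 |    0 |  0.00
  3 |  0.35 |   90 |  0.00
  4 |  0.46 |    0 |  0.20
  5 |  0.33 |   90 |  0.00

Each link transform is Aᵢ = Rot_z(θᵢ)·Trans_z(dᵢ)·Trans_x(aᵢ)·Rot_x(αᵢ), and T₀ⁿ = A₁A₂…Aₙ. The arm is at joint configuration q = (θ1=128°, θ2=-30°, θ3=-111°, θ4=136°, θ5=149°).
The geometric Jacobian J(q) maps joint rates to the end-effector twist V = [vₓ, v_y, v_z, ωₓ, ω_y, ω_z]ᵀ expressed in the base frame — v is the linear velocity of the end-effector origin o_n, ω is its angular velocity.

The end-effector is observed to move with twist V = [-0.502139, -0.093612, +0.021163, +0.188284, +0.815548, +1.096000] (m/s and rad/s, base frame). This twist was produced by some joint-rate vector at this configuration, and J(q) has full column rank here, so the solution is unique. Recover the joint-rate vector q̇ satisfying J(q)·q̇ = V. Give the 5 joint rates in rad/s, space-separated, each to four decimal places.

0.6750 0.0640 0.3570 -0.2800 -0.5570

o_n = [-0.2262, 0.5744, 0.0008]
J₁: ẑ×o_n = [-0.5744, -0.2262, 0.0000], ω = ẑ
J2: z=[0.0000, 0.0000, 1.0000] o=[-0.2093, 0.2679, 0.0000] → [-0.3065, -0.0169, 0.0000, 0.0000, 0.0000, 1.0000]
J3: z=[0.0000, 0.0000, 1.0000] o=[-0.2831, 0.7928, 0.0000] → [0.2184, 0.0568, -0.0000, 0.0000, 0.0000, 1.0000]
J4: z=[-0.2250, -0.9744, 0.0000] o=[0.0579, 0.7140, 0.0000] → [-0.0008, 0.0002, -0.2455, -0.2250, -0.9744, 0.0000]
J5: z=[-0.2250, -0.9744, 0.0000] o=[-0.3095, 0.5936, 0.3195] → [0.3106, -0.0717, 0.0854, -0.2250, -0.9744, 0.0000]
q̇ = J⁺·V = [0.6750, 0.0640, 0.3570, -0.2800, -0.5570]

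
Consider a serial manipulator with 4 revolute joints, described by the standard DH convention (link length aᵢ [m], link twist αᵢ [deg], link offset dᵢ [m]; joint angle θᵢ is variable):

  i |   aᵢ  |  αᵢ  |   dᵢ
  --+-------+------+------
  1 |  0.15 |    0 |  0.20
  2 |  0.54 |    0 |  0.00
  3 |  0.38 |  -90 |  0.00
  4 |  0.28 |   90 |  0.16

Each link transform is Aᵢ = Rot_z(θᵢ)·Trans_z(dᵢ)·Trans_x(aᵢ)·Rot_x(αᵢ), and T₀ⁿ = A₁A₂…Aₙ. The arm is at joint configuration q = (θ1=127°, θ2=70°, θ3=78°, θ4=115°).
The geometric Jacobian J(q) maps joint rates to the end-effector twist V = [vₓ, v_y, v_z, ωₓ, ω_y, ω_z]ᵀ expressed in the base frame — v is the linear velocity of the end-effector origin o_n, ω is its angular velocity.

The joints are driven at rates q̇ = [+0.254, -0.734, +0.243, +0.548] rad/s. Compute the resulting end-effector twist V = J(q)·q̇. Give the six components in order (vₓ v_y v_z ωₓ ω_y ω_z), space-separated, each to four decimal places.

-0.1768 0.3203 0.0648 0.5459 0.0478 -0.2370

o_n = [-0.4245, -0.2848, -0.0538]
J₁: ẑ×o_n = [0.2848, -0.4245, 0.0000], ω = ẑ
J2: z=[0.0000, 0.0000, 1.0000] o=[-0.0903, 0.1198, 0.2000] → [0.4046, -0.3342, 0.0000, 0.0000, 0.0000, 1.0000]
J3: z=[0.0000, 0.0000, 1.0000] o=[-0.6067, -0.0381, 0.2000] → [0.2467, 0.1822, -0.0000, 0.0000, 0.0000, 1.0000]
J4: z=[0.9962, 0.0872, 0.0000] o=[-0.5736, -0.4166, 0.2000] → [-0.0221, 0.2528, 0.1183, 0.9962, 0.0872, 0.0000]
V = J·q̇ = [-0.1768, 0.3203, 0.0648, 0.5459, 0.0478, -0.2370]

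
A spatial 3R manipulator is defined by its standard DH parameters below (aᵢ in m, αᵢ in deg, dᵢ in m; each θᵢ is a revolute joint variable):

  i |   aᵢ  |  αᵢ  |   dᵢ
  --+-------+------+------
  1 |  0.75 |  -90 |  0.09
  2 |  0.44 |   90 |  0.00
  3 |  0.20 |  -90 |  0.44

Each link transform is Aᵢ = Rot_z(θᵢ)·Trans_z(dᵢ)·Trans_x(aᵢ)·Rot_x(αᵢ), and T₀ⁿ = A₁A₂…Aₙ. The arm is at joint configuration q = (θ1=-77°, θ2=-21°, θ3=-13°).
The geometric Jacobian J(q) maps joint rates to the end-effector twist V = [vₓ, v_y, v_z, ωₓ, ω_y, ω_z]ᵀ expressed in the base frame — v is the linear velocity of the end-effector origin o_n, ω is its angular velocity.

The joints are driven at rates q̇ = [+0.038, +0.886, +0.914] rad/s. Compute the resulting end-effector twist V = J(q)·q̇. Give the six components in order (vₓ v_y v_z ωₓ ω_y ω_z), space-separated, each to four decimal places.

0.3537 -0.5399 -0.3707 0.7896 0.5185 0.8913

o_n = [0.2227, -1.1648, 0.7283]
J₁: ẑ×o_n = [1.1648, 0.2227, -0.0000], ω = ẑ
J2: z=[0.9744, 0.2250, 0.0000] o=[0.1687, -0.7308, 0.0900] → [0.1436, -0.6219, -0.4350, 0.9744, 0.2250, 0.0000]
J3: z=[-0.0806, 0.3492, 0.9336] o=[0.2611, -1.1310, 0.2477] → [0.1993, 0.0029, 0.0161, -0.0806, 0.3492, 0.9336]
V = J·q̇ = [0.3537, -0.5399, -0.3707, 0.7896, 0.5185, 0.8913]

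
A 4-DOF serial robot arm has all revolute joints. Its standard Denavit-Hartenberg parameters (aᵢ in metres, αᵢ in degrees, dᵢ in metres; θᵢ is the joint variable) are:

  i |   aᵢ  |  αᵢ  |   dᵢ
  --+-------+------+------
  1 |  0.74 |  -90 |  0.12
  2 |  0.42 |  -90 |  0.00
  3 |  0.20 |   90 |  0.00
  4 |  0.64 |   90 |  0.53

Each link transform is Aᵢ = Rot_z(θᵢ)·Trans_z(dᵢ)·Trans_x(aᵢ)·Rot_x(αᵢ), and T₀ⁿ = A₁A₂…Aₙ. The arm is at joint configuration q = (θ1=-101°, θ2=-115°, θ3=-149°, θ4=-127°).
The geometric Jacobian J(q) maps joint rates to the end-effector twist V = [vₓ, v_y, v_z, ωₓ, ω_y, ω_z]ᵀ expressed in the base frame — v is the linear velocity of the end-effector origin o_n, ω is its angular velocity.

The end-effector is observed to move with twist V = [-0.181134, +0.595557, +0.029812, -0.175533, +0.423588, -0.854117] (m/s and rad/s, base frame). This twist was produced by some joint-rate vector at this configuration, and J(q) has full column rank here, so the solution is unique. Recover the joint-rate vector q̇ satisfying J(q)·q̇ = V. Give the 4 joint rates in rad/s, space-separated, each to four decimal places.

o_n = [-0.5677, -0.0400, 0.1811]
J₁: ẑ×o_n = [0.0400, -0.5677, 0.0000], ω = ẑ
J2: z=[0.9816, -0.1908, 0.0000] o=[-0.1412, -0.7264, 0.1200] → [-0.0117, -0.0600, 0.5925, 0.9816, -0.1908, 0.0000]
J3: z=[-0.1729, -0.8897, 0.4226] o=[-0.1073, -0.5522, 0.5006] → [0.0678, -0.2498, -0.4982, -0.1729, -0.8897, 0.4226]
J4: z=[-0.8830, -0.0501, -0.4668] o=[-0.0200, -0.6429, 0.3453] → [0.2897, 0.1107, -0.5598, -0.8830, -0.0501, -0.4668]
q̇ = J⁺·V = [-0.9310, -0.6380, -0.3140, -0.4490]

-0.9310 -0.6380 -0.3140 -0.4490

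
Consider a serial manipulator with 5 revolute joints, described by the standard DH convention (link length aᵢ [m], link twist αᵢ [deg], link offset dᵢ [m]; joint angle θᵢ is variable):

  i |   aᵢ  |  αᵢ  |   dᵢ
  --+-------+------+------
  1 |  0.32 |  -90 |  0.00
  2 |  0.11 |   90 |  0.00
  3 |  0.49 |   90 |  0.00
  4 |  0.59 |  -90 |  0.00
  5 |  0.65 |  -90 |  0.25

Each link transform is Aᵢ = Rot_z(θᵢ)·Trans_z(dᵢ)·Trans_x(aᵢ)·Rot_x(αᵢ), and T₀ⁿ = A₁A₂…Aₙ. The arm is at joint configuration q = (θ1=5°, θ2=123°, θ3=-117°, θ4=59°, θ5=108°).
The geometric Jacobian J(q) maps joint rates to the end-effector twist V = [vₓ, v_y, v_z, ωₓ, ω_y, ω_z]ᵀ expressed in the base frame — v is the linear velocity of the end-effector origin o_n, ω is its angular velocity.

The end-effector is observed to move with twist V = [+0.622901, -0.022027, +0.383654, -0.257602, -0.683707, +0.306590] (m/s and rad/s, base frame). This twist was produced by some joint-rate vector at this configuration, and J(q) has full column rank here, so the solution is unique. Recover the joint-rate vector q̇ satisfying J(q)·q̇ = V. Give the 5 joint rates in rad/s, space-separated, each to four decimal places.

o_n = [0.5252, -0.6616, -0.6247]
J₁: ẑ×o_n = [0.6616, 0.5252, -0.0000], ω = ẑ
J2: z=[-0.0872, 0.9962, 0.0000] o=[0.3188, 0.0279, 0.0000] → [-0.6223, -0.0544, -0.1456, -0.0872, 0.9962, 0.0000]
J3: z=[0.8355, 0.0731, -0.5446] o=[0.2591, 0.0227, -0.0923] → [-0.4116, 0.2999, -0.5912, 0.8355, 0.0731, -0.5446]
J4: z=[0.4439, 0.4946, 0.7473] o=[0.4178, -0.4017, 0.0943] → [-0.1614, 0.3994, -0.1685, 0.4439, 0.4946, 0.7473]
J5: z=[0.1526, 0.7800, -0.6069] o=[0.9388, -0.6279, -0.0654] → [-0.4567, 0.3364, 0.3175, 0.1526, 0.7800, -0.6069]
q̇ = J⁺·V = [0.0150, -0.7590, -0.4580, 0.1100, 0.0660]

0.0150 -0.7590 -0.4580 0.1100 0.0660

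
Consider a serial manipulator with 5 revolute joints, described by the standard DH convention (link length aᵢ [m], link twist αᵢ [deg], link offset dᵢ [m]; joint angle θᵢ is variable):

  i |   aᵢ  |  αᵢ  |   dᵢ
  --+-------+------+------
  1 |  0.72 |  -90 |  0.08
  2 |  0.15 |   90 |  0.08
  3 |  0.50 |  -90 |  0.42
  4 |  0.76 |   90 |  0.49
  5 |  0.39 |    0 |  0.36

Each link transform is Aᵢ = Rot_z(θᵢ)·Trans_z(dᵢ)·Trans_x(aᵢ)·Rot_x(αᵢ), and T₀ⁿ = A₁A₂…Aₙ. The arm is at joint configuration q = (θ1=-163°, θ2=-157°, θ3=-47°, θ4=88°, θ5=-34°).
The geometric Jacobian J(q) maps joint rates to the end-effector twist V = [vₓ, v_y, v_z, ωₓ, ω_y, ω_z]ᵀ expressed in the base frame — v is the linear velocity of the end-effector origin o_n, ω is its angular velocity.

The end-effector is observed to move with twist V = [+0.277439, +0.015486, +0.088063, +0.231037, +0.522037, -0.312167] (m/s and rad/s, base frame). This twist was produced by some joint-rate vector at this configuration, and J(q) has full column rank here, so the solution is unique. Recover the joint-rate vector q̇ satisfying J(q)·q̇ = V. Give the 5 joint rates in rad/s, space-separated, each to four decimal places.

o_n = [-0.1998, 0.3478, 1.0539]
J₁: ẑ×o_n = [-0.3478, -0.1998, 0.0000], ω = ẑ
J2: z=[0.2924, -0.9563, 0.0000] o=[-0.6885, -0.2105, 0.0800] → [-0.9314, -0.2847, 0.6306, 0.2924, -0.9563, 0.0000]
J3: z=[0.3737, 0.1142, -0.9205] o=[-0.5331, -0.2466, 0.1386] → [0.6517, -0.6488, 0.1840, 0.3737, 0.1142, -0.9205]
J4: z=[0.8432, -0.4554, 0.2858] o=[-0.1829, 0.2428, -0.1148] → [-0.5622, -0.9903, 0.0808, 0.8432, -0.4554, 0.2858]
J5: z=[0.3993, 0.8864, 0.2342] o=[-0.0433, -0.0437, 0.7315] → [0.1941, -0.1654, 0.2950, 0.3993, 0.8864, 0.2342]
q̇ = J⁺·V = [-0.5480, -0.0990, -0.0900, 0.0920, 0.5410]

-0.5480 -0.0990 -0.0900 0.0920 0.5410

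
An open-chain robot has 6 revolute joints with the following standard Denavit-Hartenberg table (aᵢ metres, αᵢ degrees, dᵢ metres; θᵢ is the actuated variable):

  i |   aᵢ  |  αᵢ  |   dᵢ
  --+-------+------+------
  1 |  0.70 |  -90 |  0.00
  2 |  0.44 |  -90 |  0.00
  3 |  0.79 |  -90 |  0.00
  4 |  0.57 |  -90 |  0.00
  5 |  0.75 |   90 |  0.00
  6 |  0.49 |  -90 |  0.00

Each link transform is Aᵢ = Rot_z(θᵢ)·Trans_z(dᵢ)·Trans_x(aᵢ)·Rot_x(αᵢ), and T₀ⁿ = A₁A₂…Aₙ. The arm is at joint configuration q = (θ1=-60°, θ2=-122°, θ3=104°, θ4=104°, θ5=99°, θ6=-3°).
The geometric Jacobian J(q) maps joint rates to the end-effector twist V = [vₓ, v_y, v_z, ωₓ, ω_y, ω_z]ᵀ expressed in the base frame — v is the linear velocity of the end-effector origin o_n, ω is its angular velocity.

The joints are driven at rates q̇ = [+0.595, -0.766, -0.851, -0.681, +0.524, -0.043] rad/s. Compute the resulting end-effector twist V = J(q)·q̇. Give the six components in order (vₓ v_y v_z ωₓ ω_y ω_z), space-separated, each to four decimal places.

0.1816 0.1698 0.0207 -0.8809 0.6343 0.8901

o_n = [-1.0570, -0.1663, 1.0352]
J₁: ẑ×o_n = [0.1663, -1.0570, 0.0000], ω = ẑ
J2: z=[0.8660, 0.5000, 0.0000] o=[0.3500, -0.6062, 0.0000] → [0.5176, -0.8965, 1.0845, 0.8660, 0.5000, 0.0000]
J3: z=[0.4240, -0.7344, 0.5299] o=[0.2334, -0.4043, 0.3731] → [-0.6124, -0.9645, -0.8468, 0.4240, -0.7344, 0.5299]
J4: z=[0.4666, -0.3243, -0.8229] o=[-0.3798, -0.8753, 0.2111] → [0.3161, 0.1727, 0.1112, 0.4666, -0.3243, -0.8229]
J5: z=[0.8557, 0.4008, 0.3273] o=[-0.5073, -0.3869, -0.0537] → [0.3642, -1.1117, 0.4091, 0.8557, 0.4008, 0.3273]
J6: z=[-0.2939, 0.8970, -0.3301] o=[-0.8267, -0.2471, 0.6103] → [0.4078, 0.2009, 0.1828, -0.2939, 0.8970, -0.3301]
V = J·q̇ = [0.1816, 0.1698, 0.0207, -0.8809, 0.6343, 0.8901]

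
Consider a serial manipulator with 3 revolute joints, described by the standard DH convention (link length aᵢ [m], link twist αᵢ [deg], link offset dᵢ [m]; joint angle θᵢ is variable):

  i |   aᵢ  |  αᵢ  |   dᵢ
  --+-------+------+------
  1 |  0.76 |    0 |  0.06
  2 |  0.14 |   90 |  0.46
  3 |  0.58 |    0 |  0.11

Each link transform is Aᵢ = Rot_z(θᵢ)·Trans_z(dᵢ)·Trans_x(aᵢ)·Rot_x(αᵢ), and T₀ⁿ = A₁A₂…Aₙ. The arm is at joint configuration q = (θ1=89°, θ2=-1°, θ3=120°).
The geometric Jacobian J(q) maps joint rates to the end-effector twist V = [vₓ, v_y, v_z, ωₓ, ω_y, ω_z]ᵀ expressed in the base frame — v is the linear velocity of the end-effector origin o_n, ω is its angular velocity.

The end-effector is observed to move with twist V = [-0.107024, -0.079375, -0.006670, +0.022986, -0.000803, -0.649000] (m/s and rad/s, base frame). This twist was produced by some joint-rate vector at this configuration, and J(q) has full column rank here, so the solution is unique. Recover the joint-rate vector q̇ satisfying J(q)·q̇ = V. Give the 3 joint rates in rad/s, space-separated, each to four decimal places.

0.0090 -0.6580 0.0230

o_n = [0.1180, 0.6061, 1.0223]
J₁: ẑ×o_n = [-0.6061, 0.1180, 0.0000], ω = ẑ
J2: z=[0.0000, 0.0000, 1.0000] o=[0.0133, 0.7599, 0.0600] → [0.1537, 0.1047, -0.0000, 0.0000, 0.0000, 1.0000]
J3: z=[0.9994, -0.0349, 0.0000] o=[0.0181, 0.8998, 0.5200] → [-0.0175, -0.5020, -0.2900, 0.9994, -0.0349, 0.0000]
q̇ = J⁺·V = [0.0090, -0.6580, 0.0230]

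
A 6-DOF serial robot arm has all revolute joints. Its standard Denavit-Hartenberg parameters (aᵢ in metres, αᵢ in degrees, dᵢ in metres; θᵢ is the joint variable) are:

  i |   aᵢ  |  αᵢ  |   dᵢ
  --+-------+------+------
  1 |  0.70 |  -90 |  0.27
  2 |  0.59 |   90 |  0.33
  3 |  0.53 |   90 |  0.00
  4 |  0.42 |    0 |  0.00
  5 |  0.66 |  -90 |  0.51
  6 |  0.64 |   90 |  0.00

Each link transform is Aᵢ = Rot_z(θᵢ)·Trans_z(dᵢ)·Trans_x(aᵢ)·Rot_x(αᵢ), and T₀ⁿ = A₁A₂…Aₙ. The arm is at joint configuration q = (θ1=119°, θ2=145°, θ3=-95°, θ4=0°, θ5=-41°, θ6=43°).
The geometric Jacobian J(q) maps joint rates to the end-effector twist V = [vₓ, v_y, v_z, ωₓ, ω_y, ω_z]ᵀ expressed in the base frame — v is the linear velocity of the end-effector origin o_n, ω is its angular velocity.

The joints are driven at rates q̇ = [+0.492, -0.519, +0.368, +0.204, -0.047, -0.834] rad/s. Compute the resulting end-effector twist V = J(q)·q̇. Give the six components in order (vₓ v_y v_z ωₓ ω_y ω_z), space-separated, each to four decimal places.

0.2448 0.4857 -0.4921 -0.0052 -0.0725 0.7685

o_n = [1.2846, 0.6901, 0.6699]
J₁: ẑ×o_n = [-0.6901, 1.2846, 0.0000], ω = ẑ
J2: z=[-0.8746, -0.4848, 0.0000] o=[-0.3394, 0.6122, 0.2700] → [-0.1939, 0.3497, 0.7192, -0.8746, -0.4848, 0.0000]
J3: z=[-0.2781, 0.5017, -0.8192] o=[-0.3937, 0.0295, -0.0684] → [0.9115, -1.1695, -1.0256, -0.2781, 0.5017, -0.8192]
J4: z=[-0.4718, 0.6715, 0.5714] o=[0.0498, 0.3186, -0.0419] → [0.2657, 1.0414, -1.0044, -0.4718, 0.6715, 0.5714]
J5: z=[-0.4718, 0.6715, 0.5714] o=[0.4012, 0.5477, -0.0209] → [0.3825, 0.8307, -0.6604, -0.4718, 0.6715, 0.5714]
J6: z=[0.3390, 0.7364, -0.5854] o=[0.6977, 0.9446, 0.6501] → [-0.1344, -0.3503, -0.5185, 0.3390, 0.7364, -0.5854]
V = J·q̇ = [0.2448, 0.4857, -0.4921, -0.0052, -0.0725, 0.7685]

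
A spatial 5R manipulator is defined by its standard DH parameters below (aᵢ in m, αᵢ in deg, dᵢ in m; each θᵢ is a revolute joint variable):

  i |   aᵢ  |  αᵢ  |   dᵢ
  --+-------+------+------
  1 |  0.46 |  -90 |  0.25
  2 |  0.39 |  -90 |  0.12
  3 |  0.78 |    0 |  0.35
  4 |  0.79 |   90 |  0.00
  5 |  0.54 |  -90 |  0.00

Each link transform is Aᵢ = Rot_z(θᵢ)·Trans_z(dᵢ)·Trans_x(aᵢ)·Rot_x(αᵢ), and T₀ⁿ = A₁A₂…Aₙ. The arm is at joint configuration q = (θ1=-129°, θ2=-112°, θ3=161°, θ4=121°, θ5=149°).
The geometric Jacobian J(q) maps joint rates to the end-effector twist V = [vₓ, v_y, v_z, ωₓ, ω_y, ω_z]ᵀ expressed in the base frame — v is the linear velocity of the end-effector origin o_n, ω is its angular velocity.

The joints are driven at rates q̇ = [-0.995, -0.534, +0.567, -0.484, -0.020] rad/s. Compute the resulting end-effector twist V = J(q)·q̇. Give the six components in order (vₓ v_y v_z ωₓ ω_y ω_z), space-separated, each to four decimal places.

o_n = [-0.5773, -1.0085, 0.2262]
J₁: ẑ×o_n = [1.0085, -0.5773, 0.0000], ω = ẑ
J2: z=[0.7771, -0.6293, 0.0000] o=[-0.2895, -0.3575, 0.2500] → [0.0150, 0.0185, -0.6871, 0.7771, -0.6293, 0.0000]
J3: z=[-0.5835, -0.7206, 0.3746] o=[-0.1043, -0.3195, 0.6116] → [0.5359, -0.4021, 0.0612, -0.5835, -0.7206, 0.3746]
J4: z=[-0.5835, -0.7206, 0.3746] o=[-0.6797, -0.6266, 0.0589] → [0.0226, 0.1360, 0.2967, -0.5835, -0.7206, 0.3746]
J5: z=[-0.0690, -0.4156, -0.9069] o=[-0.0405, -1.0650, 0.2112] → [0.0450, 0.4879, -0.2270, -0.0690, -0.4156, -0.9069]
V = J·q̇ = [-0.7195, 0.2610, 0.2626, -0.4620, 0.2846, -0.9458]

-0.7195 0.2610 0.2626 -0.4620 0.2846 -0.9458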